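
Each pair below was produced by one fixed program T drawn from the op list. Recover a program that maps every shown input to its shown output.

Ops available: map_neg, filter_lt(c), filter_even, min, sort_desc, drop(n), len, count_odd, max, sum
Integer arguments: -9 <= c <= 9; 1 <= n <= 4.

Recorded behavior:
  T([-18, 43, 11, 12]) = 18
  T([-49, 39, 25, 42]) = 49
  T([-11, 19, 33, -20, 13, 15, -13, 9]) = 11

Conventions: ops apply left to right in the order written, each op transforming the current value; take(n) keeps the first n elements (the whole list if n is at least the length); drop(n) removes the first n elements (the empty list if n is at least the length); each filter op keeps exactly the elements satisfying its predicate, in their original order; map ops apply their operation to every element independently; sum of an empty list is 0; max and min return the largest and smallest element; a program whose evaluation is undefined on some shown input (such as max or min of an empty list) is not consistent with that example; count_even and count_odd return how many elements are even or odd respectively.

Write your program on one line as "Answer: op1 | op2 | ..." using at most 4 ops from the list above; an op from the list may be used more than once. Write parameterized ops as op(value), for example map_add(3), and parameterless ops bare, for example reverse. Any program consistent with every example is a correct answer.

filter_lt(-3) | sort_desc | map_neg | min

Check, running the answer program on each example:
  [-18, 43, 11, 12] -> [-18] -> [-18] -> [18] -> 18
  [-49, 39, 25, 42] -> [-49] -> [-49] -> [49] -> 49
  [-11, 19, 33, -20, 13, 15, -13, 9] -> [-11, -20, -13] -> [-11, -13, -20] -> [11, 13, 20] -> 11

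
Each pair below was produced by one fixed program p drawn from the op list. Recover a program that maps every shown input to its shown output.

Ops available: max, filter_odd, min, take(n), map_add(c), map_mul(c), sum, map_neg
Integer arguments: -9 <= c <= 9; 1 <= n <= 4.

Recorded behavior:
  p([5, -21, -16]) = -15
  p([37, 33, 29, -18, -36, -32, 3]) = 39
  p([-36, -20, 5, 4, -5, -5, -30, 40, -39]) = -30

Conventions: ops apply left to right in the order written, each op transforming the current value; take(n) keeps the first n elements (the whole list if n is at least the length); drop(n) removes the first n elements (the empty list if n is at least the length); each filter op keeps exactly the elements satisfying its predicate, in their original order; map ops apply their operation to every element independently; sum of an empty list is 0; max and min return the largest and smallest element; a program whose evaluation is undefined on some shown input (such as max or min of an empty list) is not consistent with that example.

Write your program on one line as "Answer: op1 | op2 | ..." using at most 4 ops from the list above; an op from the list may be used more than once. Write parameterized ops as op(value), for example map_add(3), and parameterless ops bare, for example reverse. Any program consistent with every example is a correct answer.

take(4) | map_add(6) | take(2) | min

Check, running the answer program on each example:
  [5, -21, -16] -> [5, -21, -16] -> [11, -15, -10] -> [11, -15] -> -15
  [37, 33, 29, -18, -36, -32, 3] -> [37, 33, 29, -18] -> [43, 39, 35, -12] -> [43, 39] -> 39
  [-36, -20, 5, 4, -5, -5, -30, 40, -39] -> [-36, -20, 5, 4] -> [-30, -14, 11, 10] -> [-30, -14] -> -30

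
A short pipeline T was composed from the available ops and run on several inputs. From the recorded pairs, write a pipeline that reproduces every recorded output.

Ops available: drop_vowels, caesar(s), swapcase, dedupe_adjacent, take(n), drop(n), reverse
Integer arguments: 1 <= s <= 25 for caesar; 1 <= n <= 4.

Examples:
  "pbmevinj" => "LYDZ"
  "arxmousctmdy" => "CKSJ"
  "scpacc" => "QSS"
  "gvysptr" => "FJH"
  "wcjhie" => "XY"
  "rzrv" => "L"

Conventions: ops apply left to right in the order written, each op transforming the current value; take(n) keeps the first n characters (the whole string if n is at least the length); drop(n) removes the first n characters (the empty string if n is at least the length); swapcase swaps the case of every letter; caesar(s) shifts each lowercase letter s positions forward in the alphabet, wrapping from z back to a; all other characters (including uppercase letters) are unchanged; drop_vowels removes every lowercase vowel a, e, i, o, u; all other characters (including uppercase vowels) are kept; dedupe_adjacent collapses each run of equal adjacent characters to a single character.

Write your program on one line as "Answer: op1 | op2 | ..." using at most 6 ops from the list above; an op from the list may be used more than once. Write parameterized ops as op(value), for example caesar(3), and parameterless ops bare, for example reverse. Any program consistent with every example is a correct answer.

drop(3) | caesar(16) | drop_vowels | swapcase | take(4)

Check, running the answer program on each example:
  "pbmevinj" -> "evinj" -> "ulydz" -> "lydz" -> "LYDZ" -> "LYDZ"
  "arxmousctmdy" -> "mousctmdy" -> "cekisjcto" -> "cksjct" -> "CKSJCT" -> "CKSJ"
  "scpacc" -> "acc" -> "qss" -> "qss" -> "QSS" -> "QSS"
  "gvysptr" -> "sptr" -> "ifjh" -> "fjh" -> "FJH" -> "FJH"
  "wcjhie" -> "hie" -> "xyu" -> "xy" -> "XY" -> "XY"
  "rzrv" -> "v" -> "l" -> "l" -> "L" -> "L"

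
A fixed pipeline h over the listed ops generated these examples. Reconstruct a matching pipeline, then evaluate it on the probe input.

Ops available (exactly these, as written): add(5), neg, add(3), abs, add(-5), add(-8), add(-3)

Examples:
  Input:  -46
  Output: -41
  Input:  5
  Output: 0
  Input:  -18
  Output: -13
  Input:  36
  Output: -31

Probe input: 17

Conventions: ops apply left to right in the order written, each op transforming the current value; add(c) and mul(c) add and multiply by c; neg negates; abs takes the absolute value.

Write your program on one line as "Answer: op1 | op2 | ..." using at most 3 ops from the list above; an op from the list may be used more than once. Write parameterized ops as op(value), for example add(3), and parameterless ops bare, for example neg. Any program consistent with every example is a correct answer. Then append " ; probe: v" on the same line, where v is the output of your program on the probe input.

abs | neg | add(5) ; probe: -12

Check, running the answer program on each example:
  -46 -> 46 -> -46 -> -41
  5 -> 5 -> -5 -> 0
  -18 -> 18 -> -18 -> -13
  36 -> 36 -> -36 -> -31
  probe: 17 -> 17 -> -17 -> -12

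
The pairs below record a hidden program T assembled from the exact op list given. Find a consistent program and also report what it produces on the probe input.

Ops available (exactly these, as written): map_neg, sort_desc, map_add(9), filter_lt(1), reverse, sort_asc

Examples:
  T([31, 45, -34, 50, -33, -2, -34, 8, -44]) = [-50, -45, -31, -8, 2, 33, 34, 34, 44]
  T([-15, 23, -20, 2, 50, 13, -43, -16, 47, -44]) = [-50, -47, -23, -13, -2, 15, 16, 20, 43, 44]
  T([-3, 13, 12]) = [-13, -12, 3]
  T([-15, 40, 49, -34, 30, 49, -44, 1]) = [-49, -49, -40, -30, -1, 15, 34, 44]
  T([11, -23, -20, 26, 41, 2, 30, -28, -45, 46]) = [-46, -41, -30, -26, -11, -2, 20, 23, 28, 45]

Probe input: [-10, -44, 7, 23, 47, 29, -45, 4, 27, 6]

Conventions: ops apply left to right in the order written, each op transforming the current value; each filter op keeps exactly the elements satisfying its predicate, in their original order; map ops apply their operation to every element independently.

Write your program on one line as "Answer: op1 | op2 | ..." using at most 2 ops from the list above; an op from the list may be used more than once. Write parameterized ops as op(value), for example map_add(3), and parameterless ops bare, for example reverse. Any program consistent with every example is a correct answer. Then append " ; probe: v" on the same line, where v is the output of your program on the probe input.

map_neg | sort_asc ; probe: [-47, -29, -27, -23, -7, -6, -4, 10, 44, 45]

Check, running the answer program on each example:
  [31, 45, -34, 50, -33, -2, -34, 8, -44] -> [-31, -45, 34, -50, 33, 2, 34, -8, 44] -> [-50, -45, -31, -8, 2, 33, 34, 34, 44]
  [-15, 23, -20, 2, 50, 13, -43, -16, 47, -44] -> [15, -23, 20, -2, -50, -13, 43, 16, -47, 44] -> [-50, -47, -23, -13, -2, 15, 16, 20, 43, 44]
  [-3, 13, 12] -> [3, -13, -12] -> [-13, -12, 3]
  [-15, 40, 49, -34, 30, 49, -44, 1] -> [15, -40, -49, 34, -30, -49, 44, -1] -> [-49, -49, -40, -30, -1, 15, 34, 44]
  [11, -23, -20, 26, 41, 2, 30, -28, -45, 46] -> [-11, 23, 20, -26, -41, -2, -30, 28, 45, -46] -> [-46, -41, -30, -26, -11, -2, 20, 23, 28, 45]
  probe: [-10, -44, 7, 23, 47, 29, -45, 4, 27, 6] -> [10, 44, -7, -23, -47, -29, 45, -4, -27, -6] -> [-47, -29, -27, -23, -7, -6, -4, 10, 44, 45]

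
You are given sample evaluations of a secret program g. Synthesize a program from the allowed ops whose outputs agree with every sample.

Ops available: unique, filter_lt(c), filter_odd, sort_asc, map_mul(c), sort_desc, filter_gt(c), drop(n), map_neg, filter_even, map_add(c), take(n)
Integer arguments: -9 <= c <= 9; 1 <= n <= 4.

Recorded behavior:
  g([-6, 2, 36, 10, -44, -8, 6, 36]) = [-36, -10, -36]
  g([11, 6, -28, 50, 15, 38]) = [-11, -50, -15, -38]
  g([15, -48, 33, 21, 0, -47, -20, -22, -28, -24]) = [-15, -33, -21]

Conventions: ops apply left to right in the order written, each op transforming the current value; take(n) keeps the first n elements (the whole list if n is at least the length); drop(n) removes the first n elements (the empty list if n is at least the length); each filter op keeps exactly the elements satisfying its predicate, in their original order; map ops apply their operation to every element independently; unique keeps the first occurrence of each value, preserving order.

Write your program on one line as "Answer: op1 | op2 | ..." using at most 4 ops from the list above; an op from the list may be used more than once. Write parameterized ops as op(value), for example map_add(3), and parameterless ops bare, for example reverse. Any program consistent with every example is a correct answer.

filter_gt(-7) | filter_gt(-3) | filter_gt(6) | map_neg

Check, running the answer program on each example:
  [-6, 2, 36, 10, -44, -8, 6, 36] -> [-6, 2, 36, 10, 6, 36] -> [2, 36, 10, 6, 36] -> [36, 10, 36] -> [-36, -10, -36]
  [11, 6, -28, 50, 15, 38] -> [11, 6, 50, 15, 38] -> [11, 6, 50, 15, 38] -> [11, 50, 15, 38] -> [-11, -50, -15, -38]
  [15, -48, 33, 21, 0, -47, -20, -22, -28, -24] -> [15, 33, 21, 0] -> [15, 33, 21, 0] -> [15, 33, 21] -> [-15, -33, -21]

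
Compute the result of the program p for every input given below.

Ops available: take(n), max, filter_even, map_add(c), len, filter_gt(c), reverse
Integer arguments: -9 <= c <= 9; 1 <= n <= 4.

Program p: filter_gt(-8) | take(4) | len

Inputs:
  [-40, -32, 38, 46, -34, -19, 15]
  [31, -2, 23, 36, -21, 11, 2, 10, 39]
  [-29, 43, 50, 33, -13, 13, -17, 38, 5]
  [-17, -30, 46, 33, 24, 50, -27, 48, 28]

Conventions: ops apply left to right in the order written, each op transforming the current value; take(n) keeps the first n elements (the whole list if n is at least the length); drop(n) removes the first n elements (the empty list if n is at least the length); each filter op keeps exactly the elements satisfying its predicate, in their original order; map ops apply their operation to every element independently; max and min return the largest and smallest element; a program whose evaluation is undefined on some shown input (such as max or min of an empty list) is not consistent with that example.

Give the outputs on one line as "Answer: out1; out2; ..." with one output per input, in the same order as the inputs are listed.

Execution, op by op:
  [-40, -32, 38, 46, -34, -19, 15] -> [38, 46, 15] -> [38, 46, 15] -> 3
  [31, -2, 23, 36, -21, 11, 2, 10, 39] -> [31, -2, 23, 36, 11, 2, 10, 39] -> [31, -2, 23, 36] -> 4
  [-29, 43, 50, 33, -13, 13, -17, 38, 5] -> [43, 50, 33, 13, 38, 5] -> [43, 50, 33, 13] -> 4
  [-17, -30, 46, 33, 24, 50, -27, 48, 28] -> [46, 33, 24, 50, 48, 28] -> [46, 33, 24, 50] -> 4

3; 4; 4; 4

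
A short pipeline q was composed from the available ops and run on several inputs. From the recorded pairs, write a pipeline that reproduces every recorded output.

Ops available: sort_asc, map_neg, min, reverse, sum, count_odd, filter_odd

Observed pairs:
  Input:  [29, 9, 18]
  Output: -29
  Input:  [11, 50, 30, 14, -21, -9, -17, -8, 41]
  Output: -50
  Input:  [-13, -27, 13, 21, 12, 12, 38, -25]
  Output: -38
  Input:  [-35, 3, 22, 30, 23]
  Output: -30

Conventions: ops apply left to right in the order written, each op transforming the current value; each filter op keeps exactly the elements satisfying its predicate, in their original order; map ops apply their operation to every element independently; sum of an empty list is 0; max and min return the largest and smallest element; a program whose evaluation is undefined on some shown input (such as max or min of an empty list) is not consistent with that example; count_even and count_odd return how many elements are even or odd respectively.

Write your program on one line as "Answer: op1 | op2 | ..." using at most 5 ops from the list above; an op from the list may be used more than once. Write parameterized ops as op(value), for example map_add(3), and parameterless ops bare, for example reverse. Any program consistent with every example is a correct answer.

map_neg | reverse | sort_asc | min

Check, running the answer program on each example:
  [29, 9, 18] -> [-29, -9, -18] -> [-18, -9, -29] -> [-29, -18, -9] -> -29
  [11, 50, 30, 14, -21, -9, -17, -8, 41] -> [-11, -50, -30, -14, 21, 9, 17, 8, -41] -> [-41, 8, 17, 9, 21, -14, -30, -50, -11] -> [-50, -41, -30, -14, -11, 8, 9, 17, 21] -> -50
  [-13, -27, 13, 21, 12, 12, 38, -25] -> [13, 27, -13, -21, -12, -12, -38, 25] -> [25, -38, -12, -12, -21, -13, 27, 13] -> [-38, -21, -13, -12, -12, 13, 25, 27] -> -38
  [-35, 3, 22, 30, 23] -> [35, -3, -22, -30, -23] -> [-23, -30, -22, -3, 35] -> [-30, -23, -22, -3, 35] -> -30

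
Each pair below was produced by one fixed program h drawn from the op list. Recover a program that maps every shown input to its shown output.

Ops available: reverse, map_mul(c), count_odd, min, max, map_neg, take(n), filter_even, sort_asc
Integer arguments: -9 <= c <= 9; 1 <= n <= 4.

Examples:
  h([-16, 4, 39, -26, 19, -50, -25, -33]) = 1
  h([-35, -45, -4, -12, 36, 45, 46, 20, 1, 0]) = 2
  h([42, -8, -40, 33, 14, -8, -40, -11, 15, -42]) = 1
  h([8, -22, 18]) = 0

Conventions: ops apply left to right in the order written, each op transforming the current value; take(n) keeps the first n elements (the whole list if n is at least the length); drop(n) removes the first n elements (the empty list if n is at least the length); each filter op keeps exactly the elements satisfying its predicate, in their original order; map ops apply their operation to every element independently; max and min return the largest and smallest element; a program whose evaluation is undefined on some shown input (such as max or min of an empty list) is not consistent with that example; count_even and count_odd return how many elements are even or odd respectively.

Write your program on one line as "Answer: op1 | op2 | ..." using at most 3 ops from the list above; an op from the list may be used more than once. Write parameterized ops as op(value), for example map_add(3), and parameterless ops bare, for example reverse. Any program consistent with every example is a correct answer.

map_neg | take(4) | count_odd

Check, running the answer program on each example:
  [-16, 4, 39, -26, 19, -50, -25, -33] -> [16, -4, -39, 26, -19, 50, 25, 33] -> [16, -4, -39, 26] -> 1
  [-35, -45, -4, -12, 36, 45, 46, 20, 1, 0] -> [35, 45, 4, 12, -36, -45, -46, -20, -1, 0] -> [35, 45, 4, 12] -> 2
  [42, -8, -40, 33, 14, -8, -40, -11, 15, -42] -> [-42, 8, 40, -33, -14, 8, 40, 11, -15, 42] -> [-42, 8, 40, -33] -> 1
  [8, -22, 18] -> [-8, 22, -18] -> [-8, 22, -18] -> 0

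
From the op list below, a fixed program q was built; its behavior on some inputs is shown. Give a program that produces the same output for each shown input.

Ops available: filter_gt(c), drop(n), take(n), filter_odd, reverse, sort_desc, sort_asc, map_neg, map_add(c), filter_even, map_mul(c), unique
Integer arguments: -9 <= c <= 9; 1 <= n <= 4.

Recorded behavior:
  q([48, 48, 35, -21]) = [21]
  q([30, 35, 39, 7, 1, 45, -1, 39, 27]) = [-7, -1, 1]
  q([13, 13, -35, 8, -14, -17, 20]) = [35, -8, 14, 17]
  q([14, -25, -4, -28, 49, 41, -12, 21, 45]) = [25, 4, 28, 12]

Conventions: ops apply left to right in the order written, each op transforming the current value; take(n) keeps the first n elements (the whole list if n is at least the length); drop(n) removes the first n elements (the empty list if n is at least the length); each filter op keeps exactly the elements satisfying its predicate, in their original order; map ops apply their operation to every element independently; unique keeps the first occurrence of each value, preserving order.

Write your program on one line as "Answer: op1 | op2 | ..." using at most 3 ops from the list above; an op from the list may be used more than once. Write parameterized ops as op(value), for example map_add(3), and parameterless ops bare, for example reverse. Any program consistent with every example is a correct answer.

map_neg | filter_gt(-9)

Check, running the answer program on each example:
  [48, 48, 35, -21] -> [-48, -48, -35, 21] -> [21]
  [30, 35, 39, 7, 1, 45, -1, 39, 27] -> [-30, -35, -39, -7, -1, -45, 1, -39, -27] -> [-7, -1, 1]
  [13, 13, -35, 8, -14, -17, 20] -> [-13, -13, 35, -8, 14, 17, -20] -> [35, -8, 14, 17]
  [14, -25, -4, -28, 49, 41, -12, 21, 45] -> [-14, 25, 4, 28, -49, -41, 12, -21, -45] -> [25, 4, 28, 12]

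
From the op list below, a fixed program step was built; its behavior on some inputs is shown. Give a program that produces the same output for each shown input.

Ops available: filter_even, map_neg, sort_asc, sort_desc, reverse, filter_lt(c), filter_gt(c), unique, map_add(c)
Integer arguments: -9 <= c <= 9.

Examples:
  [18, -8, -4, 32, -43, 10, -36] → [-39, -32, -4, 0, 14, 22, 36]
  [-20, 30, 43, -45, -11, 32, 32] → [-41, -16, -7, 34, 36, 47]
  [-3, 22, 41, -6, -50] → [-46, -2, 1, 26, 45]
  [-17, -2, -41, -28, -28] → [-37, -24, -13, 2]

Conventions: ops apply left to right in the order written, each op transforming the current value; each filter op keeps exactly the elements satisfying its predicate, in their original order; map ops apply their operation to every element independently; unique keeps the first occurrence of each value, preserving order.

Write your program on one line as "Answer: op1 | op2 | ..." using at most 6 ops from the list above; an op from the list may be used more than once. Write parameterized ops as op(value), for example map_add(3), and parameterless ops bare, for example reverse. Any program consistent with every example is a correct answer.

sort_desc | map_add(7) | unique | sort_asc | map_add(-3)

Check, running the answer program on each example:
  [18, -8, -4, 32, -43, 10, -36] -> [32, 18, 10, -4, -8, -36, -43] -> [39, 25, 17, 3, -1, -29, -36] -> [39, 25, 17, 3, -1, -29, -36] -> [-36, -29, -1, 3, 17, 25, 39] -> [-39, -32, -4, 0, 14, 22, 36]
  [-20, 30, 43, -45, -11, 32, 32] -> [43, 32, 32, 30, -11, -20, -45] -> [50, 39, 39, 37, -4, -13, -38] -> [50, 39, 37, -4, -13, -38] -> [-38, -13, -4, 37, 39, 50] -> [-41, -16, -7, 34, 36, 47]
  [-3, 22, 41, -6, -50] -> [41, 22, -3, -6, -50] -> [48, 29, 4, 1, -43] -> [48, 29, 4, 1, -43] -> [-43, 1, 4, 29, 48] -> [-46, -2, 1, 26, 45]
  [-17, -2, -41, -28, -28] -> [-2, -17, -28, -28, -41] -> [5, -10, -21, -21, -34] -> [5, -10, -21, -34] -> [-34, -21, -10, 5] -> [-37, -24, -13, 2]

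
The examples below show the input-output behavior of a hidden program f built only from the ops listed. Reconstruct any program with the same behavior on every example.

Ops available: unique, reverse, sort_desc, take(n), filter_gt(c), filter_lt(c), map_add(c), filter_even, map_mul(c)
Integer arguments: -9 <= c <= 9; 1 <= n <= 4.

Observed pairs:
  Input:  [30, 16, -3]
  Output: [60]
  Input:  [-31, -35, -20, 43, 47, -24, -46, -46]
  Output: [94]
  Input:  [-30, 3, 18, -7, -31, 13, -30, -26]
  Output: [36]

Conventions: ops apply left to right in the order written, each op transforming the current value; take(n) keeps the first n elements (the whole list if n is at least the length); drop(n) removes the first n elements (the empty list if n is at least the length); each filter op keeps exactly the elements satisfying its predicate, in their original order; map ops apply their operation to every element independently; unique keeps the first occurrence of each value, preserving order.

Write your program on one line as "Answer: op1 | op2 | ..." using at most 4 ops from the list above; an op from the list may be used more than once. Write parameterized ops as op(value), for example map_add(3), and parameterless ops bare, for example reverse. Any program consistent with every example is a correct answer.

sort_desc | unique | take(1) | map_mul(2)

Check, running the answer program on each example:
  [30, 16, -3] -> [30, 16, -3] -> [30, 16, -3] -> [30] -> [60]
  [-31, -35, -20, 43, 47, -24, -46, -46] -> [47, 43, -20, -24, -31, -35, -46, -46] -> [47, 43, -20, -24, -31, -35, -46] -> [47] -> [94]
  [-30, 3, 18, -7, -31, 13, -30, -26] -> [18, 13, 3, -7, -26, -30, -30, -31] -> [18, 13, 3, -7, -26, -30, -31] -> [18] -> [36]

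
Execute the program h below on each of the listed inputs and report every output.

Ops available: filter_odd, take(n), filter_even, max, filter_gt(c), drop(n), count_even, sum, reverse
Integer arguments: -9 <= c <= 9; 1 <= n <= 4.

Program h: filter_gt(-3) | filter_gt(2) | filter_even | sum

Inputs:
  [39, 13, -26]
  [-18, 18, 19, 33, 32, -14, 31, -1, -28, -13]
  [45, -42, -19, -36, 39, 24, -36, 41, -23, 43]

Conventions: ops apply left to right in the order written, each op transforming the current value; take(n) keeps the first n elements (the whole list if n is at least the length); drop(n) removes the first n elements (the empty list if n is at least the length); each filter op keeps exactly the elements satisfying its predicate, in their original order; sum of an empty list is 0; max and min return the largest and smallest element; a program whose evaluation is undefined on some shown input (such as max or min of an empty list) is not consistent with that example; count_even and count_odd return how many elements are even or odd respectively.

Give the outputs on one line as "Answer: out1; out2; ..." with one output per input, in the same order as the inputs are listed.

0; 50; 24

Execution, op by op:
  [39, 13, -26] -> [39, 13] -> [39, 13] -> [] -> 0
  [-18, 18, 19, 33, 32, -14, 31, -1, -28, -13] -> [18, 19, 33, 32, 31, -1] -> [18, 19, 33, 32, 31] -> [18, 32] -> 50
  [45, -42, -19, -36, 39, 24, -36, 41, -23, 43] -> [45, 39, 24, 41, 43] -> [45, 39, 24, 41, 43] -> [24] -> 24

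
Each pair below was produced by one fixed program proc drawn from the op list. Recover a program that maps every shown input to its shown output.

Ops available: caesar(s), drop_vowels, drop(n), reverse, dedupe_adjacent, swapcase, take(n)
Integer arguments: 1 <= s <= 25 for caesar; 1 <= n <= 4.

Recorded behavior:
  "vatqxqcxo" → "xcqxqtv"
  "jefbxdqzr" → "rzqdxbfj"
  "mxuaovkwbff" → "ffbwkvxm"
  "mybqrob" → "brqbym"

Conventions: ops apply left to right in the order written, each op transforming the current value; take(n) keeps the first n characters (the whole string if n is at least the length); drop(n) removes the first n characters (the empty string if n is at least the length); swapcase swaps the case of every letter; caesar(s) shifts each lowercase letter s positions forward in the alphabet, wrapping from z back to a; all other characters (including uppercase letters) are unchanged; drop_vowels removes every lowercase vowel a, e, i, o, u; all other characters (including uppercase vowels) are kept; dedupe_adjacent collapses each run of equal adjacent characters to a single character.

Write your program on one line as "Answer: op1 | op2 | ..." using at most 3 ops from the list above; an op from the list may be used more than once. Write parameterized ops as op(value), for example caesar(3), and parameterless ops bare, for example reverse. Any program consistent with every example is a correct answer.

reverse | drop_vowels

Check, running the answer program on each example:
  "vatqxqcxo" -> "oxcqxqtav" -> "xcqxqtv"
  "jefbxdqzr" -> "rzqdxbfej" -> "rzqdxbfj"
  "mxuaovkwbff" -> "ffbwkvoauxm" -> "ffbwkvxm"
  "mybqrob" -> "borqbym" -> "brqbym"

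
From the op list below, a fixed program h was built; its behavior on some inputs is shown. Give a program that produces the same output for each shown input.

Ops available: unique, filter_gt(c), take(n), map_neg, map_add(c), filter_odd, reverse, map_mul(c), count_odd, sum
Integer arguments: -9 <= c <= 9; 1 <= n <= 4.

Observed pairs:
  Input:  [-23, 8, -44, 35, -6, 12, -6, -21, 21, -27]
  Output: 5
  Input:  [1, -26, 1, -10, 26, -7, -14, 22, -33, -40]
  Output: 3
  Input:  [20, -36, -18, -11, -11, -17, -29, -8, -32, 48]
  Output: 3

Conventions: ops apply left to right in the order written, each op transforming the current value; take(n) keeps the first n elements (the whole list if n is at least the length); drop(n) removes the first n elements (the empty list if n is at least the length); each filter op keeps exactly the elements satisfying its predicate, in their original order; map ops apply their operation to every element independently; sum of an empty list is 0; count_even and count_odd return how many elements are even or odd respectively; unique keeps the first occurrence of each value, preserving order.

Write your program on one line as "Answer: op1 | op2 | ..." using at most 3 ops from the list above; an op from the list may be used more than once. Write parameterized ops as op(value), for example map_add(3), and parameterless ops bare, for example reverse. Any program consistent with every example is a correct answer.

filter_odd | unique | count_odd

Check, running the answer program on each example:
  [-23, 8, -44, 35, -6, 12, -6, -21, 21, -27] -> [-23, 35, -21, 21, -27] -> [-23, 35, -21, 21, -27] -> 5
  [1, -26, 1, -10, 26, -7, -14, 22, -33, -40] -> [1, 1, -7, -33] -> [1, -7, -33] -> 3
  [20, -36, -18, -11, -11, -17, -29, -8, -32, 48] -> [-11, -11, -17, -29] -> [-11, -17, -29] -> 3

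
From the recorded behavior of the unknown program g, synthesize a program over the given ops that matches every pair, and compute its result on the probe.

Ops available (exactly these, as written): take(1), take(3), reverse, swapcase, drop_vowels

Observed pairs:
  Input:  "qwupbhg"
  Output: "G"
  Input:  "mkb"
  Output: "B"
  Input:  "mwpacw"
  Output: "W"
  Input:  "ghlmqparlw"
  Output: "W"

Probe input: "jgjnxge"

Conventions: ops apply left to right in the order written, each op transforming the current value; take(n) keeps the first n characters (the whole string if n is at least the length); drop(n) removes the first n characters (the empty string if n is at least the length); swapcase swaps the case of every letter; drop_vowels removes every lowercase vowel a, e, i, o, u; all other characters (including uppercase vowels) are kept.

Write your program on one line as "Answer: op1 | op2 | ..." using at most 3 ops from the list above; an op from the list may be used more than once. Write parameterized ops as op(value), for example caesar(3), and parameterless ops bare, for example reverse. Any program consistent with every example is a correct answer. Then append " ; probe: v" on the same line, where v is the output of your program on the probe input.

swapcase | reverse | take(1) ; probe: "E"

Check, running the answer program on each example:
  "qwupbhg" -> "QWUPBHG" -> "GHBPUWQ" -> "G"
  "mkb" -> "MKB" -> "BKM" -> "B"
  "mwpacw" -> "MWPACW" -> "WCAPWM" -> "W"
  "ghlmqparlw" -> "GHLMQPARLW" -> "WLRAPQMLHG" -> "W"
  probe: "jgjnxge" -> "JGJNXGE" -> "EGXNJGJ" -> "E"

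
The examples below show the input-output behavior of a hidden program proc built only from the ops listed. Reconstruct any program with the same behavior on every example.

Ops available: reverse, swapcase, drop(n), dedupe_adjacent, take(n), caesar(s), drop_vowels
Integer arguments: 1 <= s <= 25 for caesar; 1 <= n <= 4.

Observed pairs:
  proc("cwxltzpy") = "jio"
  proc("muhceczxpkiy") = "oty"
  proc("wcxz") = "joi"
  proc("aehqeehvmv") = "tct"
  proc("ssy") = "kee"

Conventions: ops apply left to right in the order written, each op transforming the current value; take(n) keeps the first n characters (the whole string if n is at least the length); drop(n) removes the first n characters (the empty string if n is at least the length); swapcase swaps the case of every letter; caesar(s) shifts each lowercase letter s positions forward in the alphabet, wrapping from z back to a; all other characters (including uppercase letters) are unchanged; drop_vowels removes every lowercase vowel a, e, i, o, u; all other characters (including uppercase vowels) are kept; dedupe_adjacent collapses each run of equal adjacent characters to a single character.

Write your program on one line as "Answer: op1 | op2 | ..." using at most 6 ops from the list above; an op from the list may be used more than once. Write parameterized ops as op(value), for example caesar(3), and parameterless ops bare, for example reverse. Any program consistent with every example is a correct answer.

drop_vowels | take(3) | caesar(7) | reverse | caesar(5)

Check, running the answer program on each example:
  "cwxltzpy" -> "cwxltzpy" -> "cwx" -> "jde" -> "edj" -> "jio"
  "muhceczxpkiy" -> "mhcczxpky" -> "mhc" -> "toj" -> "jot" -> "oty"
  "wcxz" -> "wcxz" -> "wcx" -> "dje" -> "ejd" -> "joi"
  "aehqeehvmv" -> "hqhvmv" -> "hqh" -> "oxo" -> "oxo" -> "tct"
  "ssy" -> "ssy" -> "ssy" -> "zzf" -> "fzz" -> "kee"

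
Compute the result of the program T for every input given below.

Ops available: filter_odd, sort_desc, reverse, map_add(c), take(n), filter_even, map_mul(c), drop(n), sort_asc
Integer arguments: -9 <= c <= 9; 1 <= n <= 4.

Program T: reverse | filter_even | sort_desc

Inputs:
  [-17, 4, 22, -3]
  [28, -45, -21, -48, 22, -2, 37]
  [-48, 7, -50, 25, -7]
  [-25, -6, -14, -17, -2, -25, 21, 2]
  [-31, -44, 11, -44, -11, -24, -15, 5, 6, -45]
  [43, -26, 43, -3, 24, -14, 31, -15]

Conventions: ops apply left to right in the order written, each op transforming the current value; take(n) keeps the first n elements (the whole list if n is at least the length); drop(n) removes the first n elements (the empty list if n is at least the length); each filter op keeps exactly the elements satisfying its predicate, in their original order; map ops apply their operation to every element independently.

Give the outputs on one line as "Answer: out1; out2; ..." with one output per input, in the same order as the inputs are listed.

Execution, op by op:
  [-17, 4, 22, -3] -> [-3, 22, 4, -17] -> [22, 4] -> [22, 4]
  [28, -45, -21, -48, 22, -2, 37] -> [37, -2, 22, -48, -21, -45, 28] -> [-2, 22, -48, 28] -> [28, 22, -2, -48]
  [-48, 7, -50, 25, -7] -> [-7, 25, -50, 7, -48] -> [-50, -48] -> [-48, -50]
  [-25, -6, -14, -17, -2, -25, 21, 2] -> [2, 21, -25, -2, -17, -14, -6, -25] -> [2, -2, -14, -6] -> [2, -2, -6, -14]
  [-31, -44, 11, -44, -11, -24, -15, 5, 6, -45] -> [-45, 6, 5, -15, -24, -11, -44, 11, -44, -31] -> [6, -24, -44, -44] -> [6, -24, -44, -44]
  [43, -26, 43, -3, 24, -14, 31, -15] -> [-15, 31, -14, 24, -3, 43, -26, 43] -> [-14, 24, -26] -> [24, -14, -26]

[22, 4]; [28, 22, -2, -48]; [-48, -50]; [2, -2, -6, -14]; [6, -24, -44, -44]; [24, -14, -26]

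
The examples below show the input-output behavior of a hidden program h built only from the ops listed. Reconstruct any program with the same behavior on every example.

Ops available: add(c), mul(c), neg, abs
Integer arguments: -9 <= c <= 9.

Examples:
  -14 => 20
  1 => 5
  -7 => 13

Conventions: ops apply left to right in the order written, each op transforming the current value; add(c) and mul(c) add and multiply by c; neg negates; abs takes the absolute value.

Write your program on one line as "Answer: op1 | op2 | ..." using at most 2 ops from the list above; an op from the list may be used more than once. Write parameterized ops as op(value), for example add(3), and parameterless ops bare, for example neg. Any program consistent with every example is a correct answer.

add(-6) | abs

Check, running the answer program on each example:
  -14 -> -20 -> 20
  1 -> -5 -> 5
  -7 -> -13 -> 13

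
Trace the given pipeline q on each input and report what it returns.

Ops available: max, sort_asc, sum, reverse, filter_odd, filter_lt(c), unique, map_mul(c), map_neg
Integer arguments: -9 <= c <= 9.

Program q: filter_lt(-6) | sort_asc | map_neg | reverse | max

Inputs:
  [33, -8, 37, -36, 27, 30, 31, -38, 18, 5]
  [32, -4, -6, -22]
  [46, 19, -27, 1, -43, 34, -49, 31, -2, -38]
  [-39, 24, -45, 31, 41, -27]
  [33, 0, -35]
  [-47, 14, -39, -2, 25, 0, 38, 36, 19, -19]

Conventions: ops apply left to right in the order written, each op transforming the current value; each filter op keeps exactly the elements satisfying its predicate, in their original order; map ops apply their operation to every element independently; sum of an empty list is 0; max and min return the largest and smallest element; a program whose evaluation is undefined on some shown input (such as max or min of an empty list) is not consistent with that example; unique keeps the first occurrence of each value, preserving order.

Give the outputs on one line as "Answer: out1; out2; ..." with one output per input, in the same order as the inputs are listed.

38; 22; 49; 45; 35; 47

Execution, op by op:
  [33, -8, 37, -36, 27, 30, 31, -38, 18, 5] -> [-8, -36, -38] -> [-38, -36, -8] -> [38, 36, 8] -> [8, 36, 38] -> 38
  [32, -4, -6, -22] -> [-22] -> [-22] -> [22] -> [22] -> 22
  [46, 19, -27, 1, -43, 34, -49, 31, -2, -38] -> [-27, -43, -49, -38] -> [-49, -43, -38, -27] -> [49, 43, 38, 27] -> [27, 38, 43, 49] -> 49
  [-39, 24, -45, 31, 41, -27] -> [-39, -45, -27] -> [-45, -39, -27] -> [45, 39, 27] -> [27, 39, 45] -> 45
  [33, 0, -35] -> [-35] -> [-35] -> [35] -> [35] -> 35
  [-47, 14, -39, -2, 25, 0, 38, 36, 19, -19] -> [-47, -39, -19] -> [-47, -39, -19] -> [47, 39, 19] -> [19, 39, 47] -> 47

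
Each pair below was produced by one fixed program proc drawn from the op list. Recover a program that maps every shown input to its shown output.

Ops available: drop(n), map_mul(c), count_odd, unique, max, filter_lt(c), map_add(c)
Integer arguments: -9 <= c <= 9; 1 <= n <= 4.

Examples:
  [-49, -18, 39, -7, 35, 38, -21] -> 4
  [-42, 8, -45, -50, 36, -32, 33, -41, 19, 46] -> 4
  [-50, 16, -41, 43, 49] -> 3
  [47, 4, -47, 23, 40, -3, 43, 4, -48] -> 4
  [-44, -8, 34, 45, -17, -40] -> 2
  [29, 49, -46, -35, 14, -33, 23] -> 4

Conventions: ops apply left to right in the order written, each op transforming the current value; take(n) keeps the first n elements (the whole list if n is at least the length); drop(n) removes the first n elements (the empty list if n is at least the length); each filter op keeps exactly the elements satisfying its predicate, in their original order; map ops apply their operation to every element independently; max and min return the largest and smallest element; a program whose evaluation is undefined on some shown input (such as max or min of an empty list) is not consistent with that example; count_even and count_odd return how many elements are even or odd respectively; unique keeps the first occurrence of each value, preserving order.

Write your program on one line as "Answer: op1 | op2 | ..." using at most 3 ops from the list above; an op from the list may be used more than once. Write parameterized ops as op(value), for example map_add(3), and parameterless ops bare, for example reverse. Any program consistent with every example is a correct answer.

drop(1) | map_mul(-5) | count_odd

Check, running the answer program on each example:
  [-49, -18, 39, -7, 35, 38, -21] -> [-18, 39, -7, 35, 38, -21] -> [90, -195, 35, -175, -190, 105] -> 4
  [-42, 8, -45, -50, 36, -32, 33, -41, 19, 46] -> [8, -45, -50, 36, -32, 33, -41, 19, 46] -> [-40, 225, 250, -180, 160, -165, 205, -95, -230] -> 4
  [-50, 16, -41, 43, 49] -> [16, -41, 43, 49] -> [-80, 205, -215, -245] -> 3
  [47, 4, -47, 23, 40, -3, 43, 4, -48] -> [4, -47, 23, 40, -3, 43, 4, -48] -> [-20, 235, -115, -200, 15, -215, -20, 240] -> 4
  [-44, -8, 34, 45, -17, -40] -> [-8, 34, 45, -17, -40] -> [40, -170, -225, 85, 200] -> 2
  [29, 49, -46, -35, 14, -33, 23] -> [49, -46, -35, 14, -33, 23] -> [-245, 230, 175, -70, 165, -115] -> 4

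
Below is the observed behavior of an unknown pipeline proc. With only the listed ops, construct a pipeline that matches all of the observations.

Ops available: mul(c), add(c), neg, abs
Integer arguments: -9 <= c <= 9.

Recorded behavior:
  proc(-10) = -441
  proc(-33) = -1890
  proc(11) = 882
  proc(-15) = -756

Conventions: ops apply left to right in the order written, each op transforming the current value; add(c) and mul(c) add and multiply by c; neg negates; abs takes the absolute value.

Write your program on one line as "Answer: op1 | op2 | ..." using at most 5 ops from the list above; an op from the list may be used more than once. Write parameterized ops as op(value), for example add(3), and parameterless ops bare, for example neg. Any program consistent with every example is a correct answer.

add(-3) | add(6) | mul(9) | mul(-7) | neg

Check, running the answer program on each example:
  -10 -> -13 -> -7 -> -63 -> 441 -> -441
  -33 -> -36 -> -30 -> -270 -> 1890 -> -1890
  11 -> 8 -> 14 -> 126 -> -882 -> 882
  -15 -> -18 -> -12 -> -108 -> 756 -> -756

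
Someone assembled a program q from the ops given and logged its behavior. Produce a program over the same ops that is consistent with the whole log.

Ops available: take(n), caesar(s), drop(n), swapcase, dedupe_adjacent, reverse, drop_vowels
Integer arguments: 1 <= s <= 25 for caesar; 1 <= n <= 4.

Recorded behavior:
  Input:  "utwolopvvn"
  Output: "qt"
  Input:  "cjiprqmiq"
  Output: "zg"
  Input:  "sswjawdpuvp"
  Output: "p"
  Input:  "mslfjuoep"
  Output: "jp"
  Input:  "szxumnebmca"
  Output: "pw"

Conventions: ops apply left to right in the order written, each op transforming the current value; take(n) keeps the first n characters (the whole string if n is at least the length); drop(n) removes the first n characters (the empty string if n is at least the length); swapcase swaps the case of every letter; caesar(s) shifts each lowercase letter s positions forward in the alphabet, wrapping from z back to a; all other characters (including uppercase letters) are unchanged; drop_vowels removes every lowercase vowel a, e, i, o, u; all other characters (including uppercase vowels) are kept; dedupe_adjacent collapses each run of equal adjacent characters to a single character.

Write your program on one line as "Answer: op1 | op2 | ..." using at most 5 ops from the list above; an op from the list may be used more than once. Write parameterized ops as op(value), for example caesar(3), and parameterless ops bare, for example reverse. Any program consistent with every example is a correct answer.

drop_vowels | take(2) | caesar(21) | caesar(2) | dedupe_adjacent

Check, running the answer program on each example:
  "utwolopvvn" -> "twlpvvn" -> "tw" -> "or" -> "qt" -> "qt"
  "cjiprqmiq" -> "cjprqmq" -> "cj" -> "xe" -> "zg" -> "zg"
  "sswjawdpuvp" -> "sswjwdpvp" -> "ss" -> "nn" -> "pp" -> "p"
  "mslfjuoep" -> "mslfjp" -> "ms" -> "hn" -> "jp" -> "jp"
  "szxumnebmca" -> "szxmnbmc" -> "sz" -> "nu" -> "pw" -> "pw"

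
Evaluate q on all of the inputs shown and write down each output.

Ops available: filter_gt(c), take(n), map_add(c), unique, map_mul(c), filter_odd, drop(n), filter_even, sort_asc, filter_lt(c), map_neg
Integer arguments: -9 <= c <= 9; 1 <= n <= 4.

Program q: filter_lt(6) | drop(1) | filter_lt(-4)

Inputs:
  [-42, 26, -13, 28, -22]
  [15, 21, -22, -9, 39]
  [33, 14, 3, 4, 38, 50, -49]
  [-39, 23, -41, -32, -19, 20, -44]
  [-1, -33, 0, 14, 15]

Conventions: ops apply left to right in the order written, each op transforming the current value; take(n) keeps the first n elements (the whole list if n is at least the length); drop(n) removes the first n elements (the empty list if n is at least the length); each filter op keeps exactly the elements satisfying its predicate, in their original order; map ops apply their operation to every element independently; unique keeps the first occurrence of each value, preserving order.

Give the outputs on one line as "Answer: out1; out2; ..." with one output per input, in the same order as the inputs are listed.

[-13, -22]; [-9]; [-49]; [-41, -32, -19, -44]; [-33]

Execution, op by op:
  [-42, 26, -13, 28, -22] -> [-42, -13, -22] -> [-13, -22] -> [-13, -22]
  [15, 21, -22, -9, 39] -> [-22, -9] -> [-9] -> [-9]
  [33, 14, 3, 4, 38, 50, -49] -> [3, 4, -49] -> [4, -49] -> [-49]
  [-39, 23, -41, -32, -19, 20, -44] -> [-39, -41, -32, -19, -44] -> [-41, -32, -19, -44] -> [-41, -32, -19, -44]
  [-1, -33, 0, 14, 15] -> [-1, -33, 0] -> [-33, 0] -> [-33]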